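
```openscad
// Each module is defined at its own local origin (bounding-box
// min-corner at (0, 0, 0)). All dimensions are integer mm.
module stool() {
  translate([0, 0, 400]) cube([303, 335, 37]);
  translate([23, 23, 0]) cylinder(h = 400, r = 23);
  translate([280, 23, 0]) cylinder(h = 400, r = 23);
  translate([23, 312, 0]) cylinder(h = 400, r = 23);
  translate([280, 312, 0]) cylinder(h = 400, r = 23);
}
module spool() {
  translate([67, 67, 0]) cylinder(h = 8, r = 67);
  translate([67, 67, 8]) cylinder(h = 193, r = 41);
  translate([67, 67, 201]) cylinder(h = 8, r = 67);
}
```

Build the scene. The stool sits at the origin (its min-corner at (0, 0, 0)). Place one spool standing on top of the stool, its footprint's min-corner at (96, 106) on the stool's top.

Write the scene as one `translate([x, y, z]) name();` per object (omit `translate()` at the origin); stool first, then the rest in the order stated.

stool();
translate([96, 106, 437]) spool();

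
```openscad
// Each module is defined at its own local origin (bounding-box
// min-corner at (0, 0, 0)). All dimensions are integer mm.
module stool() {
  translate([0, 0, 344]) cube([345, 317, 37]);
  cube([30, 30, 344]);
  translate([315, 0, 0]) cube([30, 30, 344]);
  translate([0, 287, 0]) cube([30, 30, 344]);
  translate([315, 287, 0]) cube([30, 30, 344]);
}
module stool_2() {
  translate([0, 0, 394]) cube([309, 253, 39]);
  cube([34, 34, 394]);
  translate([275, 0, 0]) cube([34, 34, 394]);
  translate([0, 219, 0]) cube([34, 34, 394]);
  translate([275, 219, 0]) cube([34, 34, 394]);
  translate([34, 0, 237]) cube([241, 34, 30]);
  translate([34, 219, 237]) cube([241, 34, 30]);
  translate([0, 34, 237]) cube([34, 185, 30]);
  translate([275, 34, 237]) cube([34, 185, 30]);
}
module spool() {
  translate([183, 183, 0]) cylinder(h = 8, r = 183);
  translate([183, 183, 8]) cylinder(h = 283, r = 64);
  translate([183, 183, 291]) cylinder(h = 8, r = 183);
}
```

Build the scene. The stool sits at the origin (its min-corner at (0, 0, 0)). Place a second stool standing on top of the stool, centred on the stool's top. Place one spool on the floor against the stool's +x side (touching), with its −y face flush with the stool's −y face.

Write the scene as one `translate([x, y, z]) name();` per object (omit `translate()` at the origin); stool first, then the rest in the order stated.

stool();
translate([18, 32, 381]) stool_2();
translate([345, 0, 0]) spool();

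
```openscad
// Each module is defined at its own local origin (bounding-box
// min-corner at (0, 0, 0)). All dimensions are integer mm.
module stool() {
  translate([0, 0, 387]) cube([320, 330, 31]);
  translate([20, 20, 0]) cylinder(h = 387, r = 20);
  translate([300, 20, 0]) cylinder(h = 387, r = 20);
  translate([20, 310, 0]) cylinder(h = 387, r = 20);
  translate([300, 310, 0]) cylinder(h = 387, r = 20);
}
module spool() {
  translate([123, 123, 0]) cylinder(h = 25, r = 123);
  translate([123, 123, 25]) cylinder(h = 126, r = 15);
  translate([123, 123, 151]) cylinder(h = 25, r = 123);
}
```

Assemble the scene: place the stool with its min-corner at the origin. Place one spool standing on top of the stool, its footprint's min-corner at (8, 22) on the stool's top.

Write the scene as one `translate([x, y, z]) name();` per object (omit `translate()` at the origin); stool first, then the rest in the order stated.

stool();
translate([8, 22, 418]) spool();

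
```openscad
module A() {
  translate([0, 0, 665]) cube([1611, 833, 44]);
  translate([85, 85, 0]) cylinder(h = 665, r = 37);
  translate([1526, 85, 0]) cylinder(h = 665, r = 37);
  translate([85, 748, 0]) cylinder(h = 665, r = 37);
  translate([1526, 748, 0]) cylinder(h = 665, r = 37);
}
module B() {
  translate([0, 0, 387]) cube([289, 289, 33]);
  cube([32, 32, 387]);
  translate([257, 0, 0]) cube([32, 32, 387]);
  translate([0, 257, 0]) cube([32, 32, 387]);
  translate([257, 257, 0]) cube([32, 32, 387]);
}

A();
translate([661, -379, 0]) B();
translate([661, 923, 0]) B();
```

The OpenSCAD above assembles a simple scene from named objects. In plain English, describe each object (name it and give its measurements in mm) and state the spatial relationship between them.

A is a rectangular dining table. The top is 1611×833×44 mm with its upper surface at z = 709 mm. It stands on four round legs of 74 mm diameter, each leg's bounding box inset 48 mm from the nearest pair of top edges, running from the floor to the underside of the top.

B is a four-legged stool. The seat is 289×289 mm, 33 mm thick, top at z = 420 mm. It stands on four square legs, each 32×32 mm in cross-section, from z = 0 to the seat underside, each flush with a corner of the seat.

Two stools sit around the table at the −y, +y sides.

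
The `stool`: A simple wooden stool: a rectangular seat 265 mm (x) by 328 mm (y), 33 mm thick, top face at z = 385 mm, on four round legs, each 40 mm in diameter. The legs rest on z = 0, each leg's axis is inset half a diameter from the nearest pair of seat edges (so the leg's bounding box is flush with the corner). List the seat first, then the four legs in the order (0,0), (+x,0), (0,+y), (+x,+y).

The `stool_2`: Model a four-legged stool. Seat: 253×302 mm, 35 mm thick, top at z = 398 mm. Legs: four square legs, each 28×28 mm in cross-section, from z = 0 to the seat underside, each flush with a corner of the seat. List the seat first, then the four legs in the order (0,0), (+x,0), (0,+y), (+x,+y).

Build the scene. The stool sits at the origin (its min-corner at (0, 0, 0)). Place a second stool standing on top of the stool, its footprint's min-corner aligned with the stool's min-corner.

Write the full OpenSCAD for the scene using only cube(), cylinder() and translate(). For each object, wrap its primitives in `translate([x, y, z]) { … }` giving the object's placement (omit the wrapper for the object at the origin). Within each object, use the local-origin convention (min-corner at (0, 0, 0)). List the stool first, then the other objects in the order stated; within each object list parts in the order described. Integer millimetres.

translate([0, 0, 352]) cube([265, 328, 33]);
translate([20, 20, 0]) cylinder(h = 352, r = 20);
translate([245, 20, 0]) cylinder(h = 352, r = 20);
translate([20, 308, 0]) cylinder(h = 352, r = 20);
translate([245, 308, 0]) cylinder(h = 352, r = 20);
translate([0, 0, 385]) {
  translate([0, 0, 363]) cube([253, 302, 35]);
  cube([28, 28, 363]);
  translate([225, 0, 0]) cube([28, 28, 363]);
  translate([0, 274, 0]) cube([28, 28, 363]);
  translate([225, 274, 0]) cube([28, 28, 363]);
}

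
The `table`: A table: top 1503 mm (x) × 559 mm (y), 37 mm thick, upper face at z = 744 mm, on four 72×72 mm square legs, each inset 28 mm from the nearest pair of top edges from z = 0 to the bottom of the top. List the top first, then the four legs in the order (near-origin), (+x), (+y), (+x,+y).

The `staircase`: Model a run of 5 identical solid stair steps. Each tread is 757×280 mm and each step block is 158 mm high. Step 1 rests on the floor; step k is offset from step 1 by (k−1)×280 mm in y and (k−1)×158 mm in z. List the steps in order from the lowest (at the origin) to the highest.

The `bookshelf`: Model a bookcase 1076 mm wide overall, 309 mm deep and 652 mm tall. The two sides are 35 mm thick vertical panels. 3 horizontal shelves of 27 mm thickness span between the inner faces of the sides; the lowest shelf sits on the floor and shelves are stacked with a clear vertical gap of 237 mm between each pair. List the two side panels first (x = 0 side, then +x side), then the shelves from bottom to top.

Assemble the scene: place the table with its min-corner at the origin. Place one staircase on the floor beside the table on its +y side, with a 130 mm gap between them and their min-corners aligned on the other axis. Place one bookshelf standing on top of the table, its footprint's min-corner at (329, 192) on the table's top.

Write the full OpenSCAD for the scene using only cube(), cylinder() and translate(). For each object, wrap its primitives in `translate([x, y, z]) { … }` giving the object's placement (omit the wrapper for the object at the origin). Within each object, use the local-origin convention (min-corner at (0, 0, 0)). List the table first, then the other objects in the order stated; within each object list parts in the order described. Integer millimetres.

translate([0, 0, 707]) cube([1503, 559, 37]);
translate([28, 28, 0]) cube([72, 72, 707]);
translate([1403, 28, 0]) cube([72, 72, 707]);
translate([28, 459, 0]) cube([72, 72, 707]);
translate([1403, 459, 0]) cube([72, 72, 707]);
translate([0, 689, 0]) {
  cube([757, 280, 158]);
  translate([0, 280, 158]) cube([757, 280, 158]);
  translate([0, 560, 316]) cube([757, 280, 158]);
  translate([0, 840, 474]) cube([757, 280, 158]);
  translate([0, 1120, 632]) cube([757, 280, 158]);
}
translate([329, 192, 744]) {
  cube([35, 309, 652]);
  translate([1041, 0, 0]) cube([35, 309, 652]);
  translate([35, 0, 0]) cube([1006, 309, 27]);
  translate([35, 0, 264]) cube([1006, 309, 27]);
  translate([35, 0, 528]) cube([1006, 309, 27]);
}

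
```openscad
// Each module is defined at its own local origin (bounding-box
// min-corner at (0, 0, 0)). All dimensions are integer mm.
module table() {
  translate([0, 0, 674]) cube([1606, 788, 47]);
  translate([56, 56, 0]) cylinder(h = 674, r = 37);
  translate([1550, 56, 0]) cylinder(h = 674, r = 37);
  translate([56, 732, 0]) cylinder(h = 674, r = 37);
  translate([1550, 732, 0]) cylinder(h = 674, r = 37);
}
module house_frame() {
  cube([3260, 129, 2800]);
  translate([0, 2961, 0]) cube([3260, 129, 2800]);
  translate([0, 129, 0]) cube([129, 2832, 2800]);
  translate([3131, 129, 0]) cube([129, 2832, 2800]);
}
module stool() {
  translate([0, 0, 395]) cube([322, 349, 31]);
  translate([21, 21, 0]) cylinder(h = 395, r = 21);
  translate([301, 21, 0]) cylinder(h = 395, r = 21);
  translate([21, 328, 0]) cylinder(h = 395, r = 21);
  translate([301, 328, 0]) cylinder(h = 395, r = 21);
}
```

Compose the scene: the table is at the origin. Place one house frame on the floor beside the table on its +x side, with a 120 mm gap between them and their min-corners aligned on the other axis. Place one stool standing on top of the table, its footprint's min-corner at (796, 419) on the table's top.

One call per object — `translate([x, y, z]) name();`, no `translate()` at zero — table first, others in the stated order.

table();
translate([1726, 0, 0]) house_frame();
translate([796, 419, 721]) stool();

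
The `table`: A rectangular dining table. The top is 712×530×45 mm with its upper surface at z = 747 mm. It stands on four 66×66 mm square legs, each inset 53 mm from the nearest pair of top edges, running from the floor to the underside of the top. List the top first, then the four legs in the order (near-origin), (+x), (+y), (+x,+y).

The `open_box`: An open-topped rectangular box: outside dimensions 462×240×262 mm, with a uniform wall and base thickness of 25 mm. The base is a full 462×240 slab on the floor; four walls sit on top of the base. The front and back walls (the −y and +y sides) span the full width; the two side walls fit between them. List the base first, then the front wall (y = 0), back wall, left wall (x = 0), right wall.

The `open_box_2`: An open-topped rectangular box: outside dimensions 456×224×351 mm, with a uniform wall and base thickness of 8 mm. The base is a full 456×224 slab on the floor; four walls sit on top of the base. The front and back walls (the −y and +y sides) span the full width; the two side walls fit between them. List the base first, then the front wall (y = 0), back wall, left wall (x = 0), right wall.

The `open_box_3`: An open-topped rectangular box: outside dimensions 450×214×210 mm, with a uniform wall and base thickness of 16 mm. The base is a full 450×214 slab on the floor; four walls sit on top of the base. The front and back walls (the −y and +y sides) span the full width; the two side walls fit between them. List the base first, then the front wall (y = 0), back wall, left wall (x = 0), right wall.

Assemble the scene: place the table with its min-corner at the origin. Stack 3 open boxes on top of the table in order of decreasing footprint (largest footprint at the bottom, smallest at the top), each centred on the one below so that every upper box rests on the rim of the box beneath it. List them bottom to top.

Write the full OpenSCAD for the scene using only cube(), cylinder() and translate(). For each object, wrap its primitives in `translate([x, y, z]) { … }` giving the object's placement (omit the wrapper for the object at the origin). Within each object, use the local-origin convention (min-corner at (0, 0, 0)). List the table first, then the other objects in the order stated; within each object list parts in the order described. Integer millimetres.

translate([0, 0, 702]) cube([712, 530, 45]);
translate([53, 53, 0]) cube([66, 66, 702]);
translate([593, 53, 0]) cube([66, 66, 702]);
translate([53, 411, 0]) cube([66, 66, 702]);
translate([593, 411, 0]) cube([66, 66, 702]);
translate([125, 145, 747]) {
  cube([462, 240, 25]);
  translate([0, 0, 25]) cube([462, 25, 237]);
  translate([0, 215, 25]) cube([462, 25, 237]);
  translate([0, 25, 25]) cube([25, 190, 237]);
  translate([437, 25, 25]) cube([25, 190, 237]);
}
translate([128, 153, 1009]) {
  cube([456, 224, 8]);
  translate([0, 0, 8]) cube([456, 8, 343]);
  translate([0, 216, 8]) cube([456, 8, 343]);
  translate([0, 8, 8]) cube([8, 208, 343]);
  translate([448, 8, 8]) cube([8, 208, 343]);
}
translate([131, 158, 1360]) {
  cube([450, 214, 16]);
  translate([0, 0, 16]) cube([450, 16, 194]);
  translate([0, 198, 16]) cube([450, 16, 194]);
  translate([0, 16, 16]) cube([16, 182, 194]);
  translate([434, 16, 16]) cube([16, 182, 194]);
}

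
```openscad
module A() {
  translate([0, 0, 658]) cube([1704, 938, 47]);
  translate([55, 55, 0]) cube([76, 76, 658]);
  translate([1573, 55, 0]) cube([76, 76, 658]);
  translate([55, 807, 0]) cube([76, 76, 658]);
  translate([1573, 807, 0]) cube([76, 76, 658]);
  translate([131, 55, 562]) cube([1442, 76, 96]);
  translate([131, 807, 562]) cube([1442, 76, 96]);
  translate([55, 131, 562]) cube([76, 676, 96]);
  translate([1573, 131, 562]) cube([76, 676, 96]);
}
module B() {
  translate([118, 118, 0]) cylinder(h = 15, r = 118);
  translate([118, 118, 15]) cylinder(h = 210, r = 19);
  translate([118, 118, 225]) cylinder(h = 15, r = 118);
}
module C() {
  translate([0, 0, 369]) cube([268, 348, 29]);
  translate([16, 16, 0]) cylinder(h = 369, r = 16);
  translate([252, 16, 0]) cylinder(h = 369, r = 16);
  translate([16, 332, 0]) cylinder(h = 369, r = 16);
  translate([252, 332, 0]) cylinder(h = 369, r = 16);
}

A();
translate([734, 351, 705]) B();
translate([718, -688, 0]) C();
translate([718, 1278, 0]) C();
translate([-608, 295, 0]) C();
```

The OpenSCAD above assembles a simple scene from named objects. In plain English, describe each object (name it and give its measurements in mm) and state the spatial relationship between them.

A is a rectangular dining table. The top is 1704×938×47 mm with its upper surface at z = 705 mm. It stands on four 76×76 mm square legs, each inset 55 mm from the nearest pair of top edges, running from the floor to the underside of the top. Four apron rails, 76 mm thick and 96 mm tall, run between adjacent legs with their top edges flush with the underside of the top and their outer faces flush with the legs' outer faces.

B is a spool: two coaxial disc flanges of radius 118 mm and thickness 15 mm, joined by a core cylinder of radius 19 mm and height 210 mm. The lower flange rests on z = 0 and the three cylinders share a vertical axis.

C is a four-legged stool. The seat is 268×348 mm, 29 mm thick, top at z = 398 mm. It stands on four round legs, each 32 mm in diameter, from z = 0 to the seat underside, each leg's axis is inset half a diameter from the nearest pair of seat edges (so the leg's bounding box is flush with the corner).

The spool is on top of the table, centred. Three stools sit around the table at the −y, +y, −x sides.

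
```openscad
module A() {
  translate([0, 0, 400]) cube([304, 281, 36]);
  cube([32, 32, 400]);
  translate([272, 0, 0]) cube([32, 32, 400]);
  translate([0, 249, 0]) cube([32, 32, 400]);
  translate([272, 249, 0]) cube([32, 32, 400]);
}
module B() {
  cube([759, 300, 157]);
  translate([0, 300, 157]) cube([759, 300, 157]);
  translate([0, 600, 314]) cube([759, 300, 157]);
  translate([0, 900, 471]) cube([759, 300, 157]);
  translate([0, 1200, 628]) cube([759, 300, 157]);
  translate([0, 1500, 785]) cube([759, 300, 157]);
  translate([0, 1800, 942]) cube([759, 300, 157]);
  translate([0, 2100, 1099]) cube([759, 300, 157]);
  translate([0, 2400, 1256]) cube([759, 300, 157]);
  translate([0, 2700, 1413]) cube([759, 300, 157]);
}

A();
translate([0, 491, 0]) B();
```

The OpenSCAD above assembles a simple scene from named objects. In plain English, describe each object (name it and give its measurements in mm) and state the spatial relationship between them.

A is a four-legged stool. The seat is 304×281 mm, 36 mm thick, top at z = 436 mm. It stands on four square legs, each 32×32 mm in cross-section, from z = 0 to the seat underside, each flush with a corner of the seat.

B is a straight staircase of 10 solid steps. Each step is 759 mm wide (x), 300 mm deep (y, the going) and 157 mm tall (the rise). The first step rests on the floor; each subsequent step sits one going further in +y and one rise higher in +z, directly behind and above the previous step with no overlap.

The staircase is on the floor beside the stool on its +y side.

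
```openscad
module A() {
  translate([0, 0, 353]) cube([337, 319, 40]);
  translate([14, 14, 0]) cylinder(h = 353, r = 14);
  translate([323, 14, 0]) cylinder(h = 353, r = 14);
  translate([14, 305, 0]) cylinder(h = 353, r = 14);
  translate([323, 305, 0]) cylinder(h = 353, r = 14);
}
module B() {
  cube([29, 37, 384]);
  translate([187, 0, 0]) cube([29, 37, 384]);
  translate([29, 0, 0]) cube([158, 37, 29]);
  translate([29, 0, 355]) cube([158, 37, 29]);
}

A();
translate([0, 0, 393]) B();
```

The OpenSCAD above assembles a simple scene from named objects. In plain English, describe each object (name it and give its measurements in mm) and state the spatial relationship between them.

A is a four-legged stool. The seat is a 337×319×40 mm slab whose top surface is at z = 393 mm; four round legs, each 28 mm in diameter, run from the floor (z = 0) to the underside of the seat, each leg's axis is inset half a diameter from the nearest pair of seat edges (so the leg's bounding box is flush with the corner).

B is a rectangular picture frame lying in the x–z plane (depth along y). The opening is 158 mm wide (x) by 326 mm tall (z), surrounded by a border 29 mm wide on all four sides. The frame is 37 mm deep and is made of two full-height vertical stiles with two horizontal rails fitted between them.

The picture frame is on top of the stool.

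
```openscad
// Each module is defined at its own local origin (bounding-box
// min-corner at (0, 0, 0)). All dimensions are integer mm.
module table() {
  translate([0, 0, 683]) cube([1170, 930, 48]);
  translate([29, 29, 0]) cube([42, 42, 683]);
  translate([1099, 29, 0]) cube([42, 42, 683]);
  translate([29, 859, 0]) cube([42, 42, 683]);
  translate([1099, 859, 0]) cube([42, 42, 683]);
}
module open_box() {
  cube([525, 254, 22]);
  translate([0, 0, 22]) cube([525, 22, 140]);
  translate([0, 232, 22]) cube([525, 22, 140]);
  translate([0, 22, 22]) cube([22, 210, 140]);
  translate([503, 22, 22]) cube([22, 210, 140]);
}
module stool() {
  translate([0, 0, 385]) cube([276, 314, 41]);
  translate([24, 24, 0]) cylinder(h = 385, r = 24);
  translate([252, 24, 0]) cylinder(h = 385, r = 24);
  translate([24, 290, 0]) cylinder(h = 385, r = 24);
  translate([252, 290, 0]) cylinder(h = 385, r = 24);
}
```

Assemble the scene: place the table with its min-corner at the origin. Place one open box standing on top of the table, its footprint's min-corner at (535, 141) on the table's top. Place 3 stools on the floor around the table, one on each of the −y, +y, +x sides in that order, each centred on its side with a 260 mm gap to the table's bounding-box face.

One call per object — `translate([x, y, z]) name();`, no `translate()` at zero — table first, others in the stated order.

table();
translate([535, 141, 731]) open_box();
translate([447, -574, 0]) stool();
translate([447, 1190, 0]) stool();
translate([1430, 308, 0]) stool();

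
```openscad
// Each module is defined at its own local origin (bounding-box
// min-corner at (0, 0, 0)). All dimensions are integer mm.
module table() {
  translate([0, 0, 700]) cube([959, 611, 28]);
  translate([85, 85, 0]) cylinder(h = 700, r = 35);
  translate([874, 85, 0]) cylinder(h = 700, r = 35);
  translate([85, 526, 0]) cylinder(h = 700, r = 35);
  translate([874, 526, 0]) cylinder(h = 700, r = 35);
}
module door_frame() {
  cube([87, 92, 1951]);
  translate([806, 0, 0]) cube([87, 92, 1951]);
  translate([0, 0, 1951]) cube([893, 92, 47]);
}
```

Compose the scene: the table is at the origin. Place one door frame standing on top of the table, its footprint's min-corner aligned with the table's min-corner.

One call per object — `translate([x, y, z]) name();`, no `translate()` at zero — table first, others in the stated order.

table();
translate([0, 0, 728]) door_frame();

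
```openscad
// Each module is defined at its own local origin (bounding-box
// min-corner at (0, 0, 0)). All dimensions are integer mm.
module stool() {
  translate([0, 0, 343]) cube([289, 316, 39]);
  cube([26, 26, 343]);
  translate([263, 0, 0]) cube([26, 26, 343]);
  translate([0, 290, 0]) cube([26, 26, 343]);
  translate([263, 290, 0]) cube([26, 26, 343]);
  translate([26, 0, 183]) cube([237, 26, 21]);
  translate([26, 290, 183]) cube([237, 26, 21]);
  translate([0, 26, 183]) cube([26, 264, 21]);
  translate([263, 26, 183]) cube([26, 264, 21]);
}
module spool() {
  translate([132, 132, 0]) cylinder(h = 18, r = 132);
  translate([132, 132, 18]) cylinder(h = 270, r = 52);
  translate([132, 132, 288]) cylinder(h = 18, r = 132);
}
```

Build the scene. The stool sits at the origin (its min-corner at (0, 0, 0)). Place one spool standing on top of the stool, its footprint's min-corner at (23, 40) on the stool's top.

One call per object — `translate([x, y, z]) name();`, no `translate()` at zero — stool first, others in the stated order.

stool();
translate([23, 40, 382]) spool();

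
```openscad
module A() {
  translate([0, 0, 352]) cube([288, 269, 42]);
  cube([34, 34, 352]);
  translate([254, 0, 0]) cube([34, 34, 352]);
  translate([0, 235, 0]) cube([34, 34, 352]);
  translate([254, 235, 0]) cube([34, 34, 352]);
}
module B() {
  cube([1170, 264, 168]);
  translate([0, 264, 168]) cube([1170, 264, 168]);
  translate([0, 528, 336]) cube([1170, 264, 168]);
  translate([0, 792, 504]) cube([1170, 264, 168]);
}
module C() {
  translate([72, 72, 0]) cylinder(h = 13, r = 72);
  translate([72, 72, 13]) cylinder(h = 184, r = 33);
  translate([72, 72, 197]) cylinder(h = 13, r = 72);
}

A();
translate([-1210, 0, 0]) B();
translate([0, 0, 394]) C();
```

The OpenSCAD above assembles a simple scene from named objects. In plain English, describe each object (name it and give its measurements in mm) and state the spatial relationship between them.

A is a four-legged stool. The seat is 288×269 mm, 42 mm thick, top at z = 394 mm. It stands on four square legs, each 34×34 mm in cross-section, from z = 0 to the seat underside, each flush with a corner of the seat.

B is a straight staircase of 4 solid steps. Each step is 1170 mm wide (x), 264 mm deep (y, the going) and 168 mm tall (the rise). The first step rests on the floor; each subsequent step sits one going further in +y and one rise higher in +z, directly behind and above the previous step with no overlap.

C is a spool: two coaxial disc flanges of radius 72 mm and thickness 13 mm, joined by a core cylinder of radius 33 mm and height 184 mm. The lower flange rests on z = 0 and the three cylinders share a vertical axis.

The staircase is on the floor beside the stool on its −x side. The spool is on top of the stool.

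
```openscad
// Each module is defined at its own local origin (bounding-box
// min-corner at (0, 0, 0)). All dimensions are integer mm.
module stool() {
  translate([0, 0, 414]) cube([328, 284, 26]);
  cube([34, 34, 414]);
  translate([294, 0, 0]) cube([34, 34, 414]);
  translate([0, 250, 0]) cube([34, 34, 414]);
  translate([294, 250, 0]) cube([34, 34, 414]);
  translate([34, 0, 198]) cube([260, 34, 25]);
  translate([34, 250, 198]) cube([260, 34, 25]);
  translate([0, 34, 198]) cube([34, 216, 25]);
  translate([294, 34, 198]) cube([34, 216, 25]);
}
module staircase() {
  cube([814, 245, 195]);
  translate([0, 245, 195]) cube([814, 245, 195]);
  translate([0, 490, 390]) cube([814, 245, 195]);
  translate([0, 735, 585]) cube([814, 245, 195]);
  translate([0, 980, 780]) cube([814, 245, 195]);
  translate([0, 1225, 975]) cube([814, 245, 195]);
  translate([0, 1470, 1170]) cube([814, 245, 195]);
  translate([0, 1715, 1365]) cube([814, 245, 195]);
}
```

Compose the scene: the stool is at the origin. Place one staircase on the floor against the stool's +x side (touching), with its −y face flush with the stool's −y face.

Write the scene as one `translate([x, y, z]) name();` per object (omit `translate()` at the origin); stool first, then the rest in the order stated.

stool();
translate([328, 0, 0]) staircase();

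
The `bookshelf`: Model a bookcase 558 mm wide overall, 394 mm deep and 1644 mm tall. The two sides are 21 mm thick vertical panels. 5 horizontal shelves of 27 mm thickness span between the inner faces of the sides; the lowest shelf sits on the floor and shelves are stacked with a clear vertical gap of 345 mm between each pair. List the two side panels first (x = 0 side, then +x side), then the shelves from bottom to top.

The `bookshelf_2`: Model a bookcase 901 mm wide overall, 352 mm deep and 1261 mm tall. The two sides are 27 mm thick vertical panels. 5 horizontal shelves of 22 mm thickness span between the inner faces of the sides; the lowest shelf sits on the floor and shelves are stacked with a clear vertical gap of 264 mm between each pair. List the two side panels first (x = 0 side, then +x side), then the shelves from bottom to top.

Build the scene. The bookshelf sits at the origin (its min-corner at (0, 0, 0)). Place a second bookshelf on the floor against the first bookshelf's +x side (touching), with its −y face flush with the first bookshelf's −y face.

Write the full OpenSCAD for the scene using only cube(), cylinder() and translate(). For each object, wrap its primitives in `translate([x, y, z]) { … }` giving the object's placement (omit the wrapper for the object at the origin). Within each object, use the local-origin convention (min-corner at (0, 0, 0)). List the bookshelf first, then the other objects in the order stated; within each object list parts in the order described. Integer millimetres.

cube([21, 394, 1644]);
translate([537, 0, 0]) cube([21, 394, 1644]);
translate([21, 0, 0]) cube([516, 394, 27]);
translate([21, 0, 372]) cube([516, 394, 27]);
translate([21, 0, 744]) cube([516, 394, 27]);
translate([21, 0, 1116]) cube([516, 394, 27]);
translate([21, 0, 1488]) cube([516, 394, 27]);
translate([558, 0, 0]) {
  cube([27, 352, 1261]);
  translate([874, 0, 0]) cube([27, 352, 1261]);
  translate([27, 0, 0]) cube([847, 352, 22]);
  translate([27, 0, 286]) cube([847, 352, 22]);
  translate([27, 0, 572]) cube([847, 352, 22]);
  translate([27, 0, 858]) cube([847, 352, 22]);
  translate([27, 0, 1144]) cube([847, 352, 22]);
}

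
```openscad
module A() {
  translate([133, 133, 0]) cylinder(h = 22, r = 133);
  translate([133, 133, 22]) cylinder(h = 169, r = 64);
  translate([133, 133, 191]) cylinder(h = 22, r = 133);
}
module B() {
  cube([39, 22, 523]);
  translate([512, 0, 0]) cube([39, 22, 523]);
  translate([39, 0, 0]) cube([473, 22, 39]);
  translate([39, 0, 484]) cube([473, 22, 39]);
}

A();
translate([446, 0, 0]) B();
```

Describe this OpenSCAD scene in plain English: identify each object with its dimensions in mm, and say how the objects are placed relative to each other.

A is a spool: two coaxial disc flanges of radius 133 mm and thickness 22 mm, joined by a core cylinder of radius 64 mm and height 169 mm. The lower flange rests on z = 0 and the three cylinders share a vertical axis.

B is a picture frame with a 473×445 mm rectangular opening (x by z) and a uniform 39 mm border on every side. Frame depth is 22 mm along y. It is built from two vertical stiles running the full outside height and two horizontal rails spanning the gap between the stiles.

The picture frame is on the floor beside the spool on its +x side.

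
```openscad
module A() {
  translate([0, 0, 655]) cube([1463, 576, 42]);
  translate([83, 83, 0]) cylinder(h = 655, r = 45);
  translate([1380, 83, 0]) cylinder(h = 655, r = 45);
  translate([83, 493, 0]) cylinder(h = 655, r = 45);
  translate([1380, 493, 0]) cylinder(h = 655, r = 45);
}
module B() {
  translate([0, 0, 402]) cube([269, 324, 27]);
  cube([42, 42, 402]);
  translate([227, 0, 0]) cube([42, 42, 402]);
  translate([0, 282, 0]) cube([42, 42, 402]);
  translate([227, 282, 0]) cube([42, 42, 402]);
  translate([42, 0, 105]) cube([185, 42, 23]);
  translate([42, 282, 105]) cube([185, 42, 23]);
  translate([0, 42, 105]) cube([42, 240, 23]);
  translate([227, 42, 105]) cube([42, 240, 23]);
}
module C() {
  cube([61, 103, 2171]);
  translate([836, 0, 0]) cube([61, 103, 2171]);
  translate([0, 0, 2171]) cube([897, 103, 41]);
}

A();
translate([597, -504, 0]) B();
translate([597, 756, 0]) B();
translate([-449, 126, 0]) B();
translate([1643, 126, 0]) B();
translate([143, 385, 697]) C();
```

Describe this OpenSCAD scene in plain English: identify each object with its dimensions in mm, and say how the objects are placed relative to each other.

A is a rectangular dining table. The top is 1463×576×42 mm with its upper surface at z = 697 mm. It stands on four round legs of 90 mm diameter, each leg's bounding box inset 38 mm from the nearest pair of top edges, running from the floor to the underside of the top.

B is a four-legged stool. The seat is 269×324 mm, 27 mm thick, top at z = 429 mm. It stands on four square legs, each 42×42 mm in cross-section, from z = 0 to the seat underside, each flush with a corner of the seat. Four stretchers, 42 mm wide and 23 mm tall, connect adjacent legs with their undersides at z = 105 mm, each running between the inner faces of the legs it joins and aligned with the legs' outer faces on the other axis.

C is a rectangular door frame: two vertical jambs of 61×103 mm section, 2171 mm tall, with a clear opening 775 mm wide between their inner faces. A header 41 mm tall and 103 mm deep lies on top of the jambs and spans the full outside width.

Four stools sit around the table at the −y, +y, −x, +x sides. The door frame is on top of the table.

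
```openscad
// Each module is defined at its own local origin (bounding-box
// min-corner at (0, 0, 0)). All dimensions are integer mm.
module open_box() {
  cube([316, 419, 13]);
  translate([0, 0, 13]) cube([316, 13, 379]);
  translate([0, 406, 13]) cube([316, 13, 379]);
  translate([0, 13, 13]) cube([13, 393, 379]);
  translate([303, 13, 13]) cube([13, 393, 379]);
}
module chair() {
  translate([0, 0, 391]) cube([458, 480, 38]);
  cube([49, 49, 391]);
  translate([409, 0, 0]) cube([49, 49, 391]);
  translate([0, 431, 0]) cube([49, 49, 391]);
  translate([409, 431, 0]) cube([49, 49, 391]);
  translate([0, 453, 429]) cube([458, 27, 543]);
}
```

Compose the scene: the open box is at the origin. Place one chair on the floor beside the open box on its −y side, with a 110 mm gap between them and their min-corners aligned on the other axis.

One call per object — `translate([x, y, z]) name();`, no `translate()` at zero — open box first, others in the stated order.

open_box();
translate([0, -590, 0]) chair();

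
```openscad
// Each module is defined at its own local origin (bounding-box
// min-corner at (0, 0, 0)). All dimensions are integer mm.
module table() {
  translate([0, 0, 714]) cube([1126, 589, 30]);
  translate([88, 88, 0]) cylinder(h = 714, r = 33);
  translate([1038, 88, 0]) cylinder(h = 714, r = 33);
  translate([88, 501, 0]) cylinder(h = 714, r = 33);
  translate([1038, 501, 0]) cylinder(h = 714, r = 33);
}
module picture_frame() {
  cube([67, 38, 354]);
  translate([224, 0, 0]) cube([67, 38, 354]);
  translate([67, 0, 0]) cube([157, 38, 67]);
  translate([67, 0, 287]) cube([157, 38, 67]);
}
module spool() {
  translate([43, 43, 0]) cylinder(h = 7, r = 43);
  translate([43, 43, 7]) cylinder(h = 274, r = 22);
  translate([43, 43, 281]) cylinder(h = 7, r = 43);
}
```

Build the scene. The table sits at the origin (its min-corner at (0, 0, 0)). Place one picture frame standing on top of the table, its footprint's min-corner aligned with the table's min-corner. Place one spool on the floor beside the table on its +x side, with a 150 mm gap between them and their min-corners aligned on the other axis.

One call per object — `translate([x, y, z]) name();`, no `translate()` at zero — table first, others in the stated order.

table();
translate([0, 0, 744]) picture_frame();
translate([1276, 0, 0]) spool();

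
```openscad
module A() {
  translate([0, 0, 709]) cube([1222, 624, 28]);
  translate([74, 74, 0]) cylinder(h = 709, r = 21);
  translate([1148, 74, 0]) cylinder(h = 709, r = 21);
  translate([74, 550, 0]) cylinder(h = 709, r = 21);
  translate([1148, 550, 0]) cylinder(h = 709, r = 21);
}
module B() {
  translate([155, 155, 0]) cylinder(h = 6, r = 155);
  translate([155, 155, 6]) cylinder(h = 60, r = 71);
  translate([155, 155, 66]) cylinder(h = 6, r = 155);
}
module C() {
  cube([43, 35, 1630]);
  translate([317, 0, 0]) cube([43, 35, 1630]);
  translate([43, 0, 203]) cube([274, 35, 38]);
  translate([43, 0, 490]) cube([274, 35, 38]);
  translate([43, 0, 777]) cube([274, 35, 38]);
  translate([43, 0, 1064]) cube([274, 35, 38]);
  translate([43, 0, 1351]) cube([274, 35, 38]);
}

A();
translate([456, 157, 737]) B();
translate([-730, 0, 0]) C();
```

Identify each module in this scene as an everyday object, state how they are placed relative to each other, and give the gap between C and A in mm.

The ladder's nearest face is 370 mm from the table's −x face.

A is a table. B is a spool. C is a ladder. The spool is on top of the table, centred. The ladder is on the floor beside the table on its −x side. The gap between the ladder and the table is 370 mm.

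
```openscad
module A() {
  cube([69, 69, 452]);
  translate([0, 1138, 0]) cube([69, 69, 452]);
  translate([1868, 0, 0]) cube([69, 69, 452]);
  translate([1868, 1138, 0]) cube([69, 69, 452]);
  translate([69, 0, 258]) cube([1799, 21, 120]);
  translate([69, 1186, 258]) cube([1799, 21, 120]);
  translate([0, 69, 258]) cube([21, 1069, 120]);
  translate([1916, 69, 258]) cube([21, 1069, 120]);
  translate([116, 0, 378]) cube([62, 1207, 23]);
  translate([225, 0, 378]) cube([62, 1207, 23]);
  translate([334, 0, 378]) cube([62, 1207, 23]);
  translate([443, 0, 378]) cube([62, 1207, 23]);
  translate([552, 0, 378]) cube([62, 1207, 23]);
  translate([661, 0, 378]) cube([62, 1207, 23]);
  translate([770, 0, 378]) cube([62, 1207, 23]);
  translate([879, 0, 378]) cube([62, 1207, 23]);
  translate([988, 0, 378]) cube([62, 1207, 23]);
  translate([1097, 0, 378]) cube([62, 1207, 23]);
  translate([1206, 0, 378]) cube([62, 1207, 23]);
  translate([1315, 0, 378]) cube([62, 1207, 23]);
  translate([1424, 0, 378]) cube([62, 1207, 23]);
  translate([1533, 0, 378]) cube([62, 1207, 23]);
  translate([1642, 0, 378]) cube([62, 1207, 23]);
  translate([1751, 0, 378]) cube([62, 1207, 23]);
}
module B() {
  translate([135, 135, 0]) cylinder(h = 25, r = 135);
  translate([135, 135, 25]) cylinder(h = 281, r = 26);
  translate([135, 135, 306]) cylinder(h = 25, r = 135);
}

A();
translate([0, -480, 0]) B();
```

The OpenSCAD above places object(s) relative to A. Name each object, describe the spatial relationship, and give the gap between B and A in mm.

The spool's nearest face is 210 mm from the bed frame's −y face.

A is a bed frame. B is a spool. The spool is on the floor beside the bed frame on its −y side. The gap between the spool and the bed frame is 210 mm.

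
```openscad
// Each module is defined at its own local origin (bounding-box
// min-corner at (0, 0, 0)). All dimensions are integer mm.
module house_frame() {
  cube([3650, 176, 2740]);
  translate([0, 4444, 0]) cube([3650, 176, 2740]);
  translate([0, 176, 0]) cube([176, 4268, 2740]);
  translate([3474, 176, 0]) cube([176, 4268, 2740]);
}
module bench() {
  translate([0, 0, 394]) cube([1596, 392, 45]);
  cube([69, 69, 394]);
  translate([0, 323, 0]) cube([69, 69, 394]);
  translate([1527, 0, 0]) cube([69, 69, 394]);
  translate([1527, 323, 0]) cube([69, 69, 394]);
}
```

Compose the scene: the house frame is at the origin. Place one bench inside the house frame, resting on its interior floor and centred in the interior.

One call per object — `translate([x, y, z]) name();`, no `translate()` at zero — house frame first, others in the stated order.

house_frame();
translate([1027, 2114, 0]) bench();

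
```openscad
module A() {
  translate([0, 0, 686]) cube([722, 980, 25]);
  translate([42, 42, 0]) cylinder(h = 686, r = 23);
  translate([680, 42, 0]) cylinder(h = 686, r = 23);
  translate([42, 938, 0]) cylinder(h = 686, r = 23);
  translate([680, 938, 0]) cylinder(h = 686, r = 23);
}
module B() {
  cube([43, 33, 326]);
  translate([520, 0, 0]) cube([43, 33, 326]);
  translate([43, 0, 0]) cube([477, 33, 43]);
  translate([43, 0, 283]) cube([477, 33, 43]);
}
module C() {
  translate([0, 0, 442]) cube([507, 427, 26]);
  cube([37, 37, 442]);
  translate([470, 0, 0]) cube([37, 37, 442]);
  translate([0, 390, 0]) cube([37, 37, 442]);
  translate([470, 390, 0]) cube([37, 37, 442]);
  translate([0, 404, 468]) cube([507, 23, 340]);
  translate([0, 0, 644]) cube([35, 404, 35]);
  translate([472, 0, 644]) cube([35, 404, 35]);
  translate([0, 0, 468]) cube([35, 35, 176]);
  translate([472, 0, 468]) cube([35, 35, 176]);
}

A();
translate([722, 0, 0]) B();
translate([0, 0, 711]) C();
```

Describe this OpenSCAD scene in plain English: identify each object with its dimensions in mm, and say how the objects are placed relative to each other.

A is a table with a 722×980 mm rectangular top, 25 mm thick, top surface at z = 711 mm, supported by four round legs of 46 mm diameter, each leg's bounding box inset 19 mm from the nearest pair of top edges, running from the floor.

B is a rectangular picture frame lying in the x–z plane (depth along y). The opening is 477 mm wide (x) by 240 mm tall (z), surrounded by a border 43 mm wide on all four sides. The frame is 33 mm deep and is made of two full-height vertical stiles with two horizontal rails fitted between them.

C is a chair: 507×427 mm seat, 26 mm thick, top at z = 468 mm, on four 37 mm square corner legs flush with the seat edges. A 23 mm thick backrest slab spans the full seat width, extending 340 mm above the seat top, its back face flush with the seat's +y edge. Two armrests of 35×35 mm section run along each side from the seat's front edge to the front of the backrest, top faces 211 mm above the seat top and outer faces flush with the seat's x-edges; a 35×35 mm post under the front of each armrest stands on the seat at the front corner.

The picture frame is against the table's +x side, with their −y faces flush. The chair is on top of the table.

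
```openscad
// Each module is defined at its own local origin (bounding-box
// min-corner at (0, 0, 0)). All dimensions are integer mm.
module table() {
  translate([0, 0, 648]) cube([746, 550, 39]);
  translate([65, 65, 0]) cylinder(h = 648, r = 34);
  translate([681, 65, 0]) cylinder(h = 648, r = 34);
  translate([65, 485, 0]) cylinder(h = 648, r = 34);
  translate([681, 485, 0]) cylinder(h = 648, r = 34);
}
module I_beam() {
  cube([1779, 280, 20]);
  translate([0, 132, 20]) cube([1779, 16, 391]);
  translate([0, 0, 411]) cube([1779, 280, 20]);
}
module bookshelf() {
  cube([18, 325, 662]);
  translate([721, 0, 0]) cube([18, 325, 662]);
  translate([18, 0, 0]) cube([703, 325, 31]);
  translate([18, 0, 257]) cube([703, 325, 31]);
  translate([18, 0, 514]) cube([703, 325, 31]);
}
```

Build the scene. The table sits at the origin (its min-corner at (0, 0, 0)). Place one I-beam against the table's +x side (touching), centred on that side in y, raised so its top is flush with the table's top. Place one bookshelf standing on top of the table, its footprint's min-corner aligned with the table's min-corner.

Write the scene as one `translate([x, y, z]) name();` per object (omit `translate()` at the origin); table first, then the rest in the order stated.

table();
translate([746, 135, 256]) I_beam();
translate([0, 0, 687]) bookshelf();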